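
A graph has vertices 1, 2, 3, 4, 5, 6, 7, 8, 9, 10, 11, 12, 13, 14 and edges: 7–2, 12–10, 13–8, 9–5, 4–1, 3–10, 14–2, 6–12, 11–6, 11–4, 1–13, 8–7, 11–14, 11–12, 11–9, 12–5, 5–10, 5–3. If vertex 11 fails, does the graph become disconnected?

Deleting 11 raises the number of components from 1 to 2, so 11 is a cut vertex.

Yes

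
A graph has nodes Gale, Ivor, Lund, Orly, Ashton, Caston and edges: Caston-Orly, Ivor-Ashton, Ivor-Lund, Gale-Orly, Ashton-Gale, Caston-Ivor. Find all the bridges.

Ivor-Lund

The edges on the cycle Caston-Ivor-Ashton-Gale-Orly-Caston are not bridges since each lies on that cycle.
But removing Ivor-Lund disconnects Ivor from Lund — this is a bridge.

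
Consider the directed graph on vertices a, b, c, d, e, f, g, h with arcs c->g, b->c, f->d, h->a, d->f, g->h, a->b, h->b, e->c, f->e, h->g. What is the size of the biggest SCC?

5

{a, b, c, g, h} are all mutually reachable — one SCC of size 5.
{d, f} are all mutually reachable — one SCC of size 2.
{e} is an SCC by itself.
The largest has 5 vertices.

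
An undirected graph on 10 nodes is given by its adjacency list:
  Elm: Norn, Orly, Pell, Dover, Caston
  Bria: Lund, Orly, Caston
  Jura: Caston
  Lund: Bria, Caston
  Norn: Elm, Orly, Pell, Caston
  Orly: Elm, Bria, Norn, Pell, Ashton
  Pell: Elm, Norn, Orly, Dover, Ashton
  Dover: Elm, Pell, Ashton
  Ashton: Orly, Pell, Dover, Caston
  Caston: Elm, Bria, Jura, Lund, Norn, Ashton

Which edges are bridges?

The edges on the cycle Ashton-Pell-Elm-Dover-Ashton are not bridges since each lies on that cycle.
But removing Jura-Caston disconnects Jura from Caston — this is a bridge.

Caston-Jura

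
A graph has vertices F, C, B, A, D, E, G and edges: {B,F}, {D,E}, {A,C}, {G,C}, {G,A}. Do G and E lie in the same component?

The component containing G is {A, C, G}, and E is not in it.

No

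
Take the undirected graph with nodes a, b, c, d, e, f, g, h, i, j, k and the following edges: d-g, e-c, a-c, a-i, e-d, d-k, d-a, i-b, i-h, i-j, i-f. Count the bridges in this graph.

7

The edges on the cycle e-d-a-c-e are not bridges since each lies on that cycle.
But removing i-f disconnects i from f; removing a-i disconnects a from i; removing d-g disconnects d from g; removing b-i disconnects b from i — these are bridges.
In total 7 edges are bridges.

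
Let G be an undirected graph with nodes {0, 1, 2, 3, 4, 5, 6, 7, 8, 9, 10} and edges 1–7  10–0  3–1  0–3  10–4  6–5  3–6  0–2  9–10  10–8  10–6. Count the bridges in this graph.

The edges on the cycle 10-0-3-6-10 are not bridges since each lies on that cycle.
But removing 4–10 disconnects 4 from 10; removing 10–9 disconnects 10 from 9; removing 1–7 disconnects 1 from 7; removing 3–1 disconnects 3 from 1 — these are bridges.
In total 7 edges are bridges.

7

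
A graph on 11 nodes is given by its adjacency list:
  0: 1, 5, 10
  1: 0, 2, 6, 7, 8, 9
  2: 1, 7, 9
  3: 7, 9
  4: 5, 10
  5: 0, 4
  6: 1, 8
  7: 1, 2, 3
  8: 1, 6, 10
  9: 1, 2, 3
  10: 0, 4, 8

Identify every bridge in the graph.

none

The edges on the cycle 1-9-3-7-1 are not bridges since each lies on that cycle.
Every edge lies on some cycle, so there are no bridges.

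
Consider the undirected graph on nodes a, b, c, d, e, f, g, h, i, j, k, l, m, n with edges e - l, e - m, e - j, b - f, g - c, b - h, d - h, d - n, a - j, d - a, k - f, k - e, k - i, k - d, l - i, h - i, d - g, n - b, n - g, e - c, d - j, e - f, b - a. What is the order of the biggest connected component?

Starting from a we can reach a, b, c, d, e, f, g, h, i, j, k, l, m, n. That is one component of size 14.
The largest has 14 vertices.

14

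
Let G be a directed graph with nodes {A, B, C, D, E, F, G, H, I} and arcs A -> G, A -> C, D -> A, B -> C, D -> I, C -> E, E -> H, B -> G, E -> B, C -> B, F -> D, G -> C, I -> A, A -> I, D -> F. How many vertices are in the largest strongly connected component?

4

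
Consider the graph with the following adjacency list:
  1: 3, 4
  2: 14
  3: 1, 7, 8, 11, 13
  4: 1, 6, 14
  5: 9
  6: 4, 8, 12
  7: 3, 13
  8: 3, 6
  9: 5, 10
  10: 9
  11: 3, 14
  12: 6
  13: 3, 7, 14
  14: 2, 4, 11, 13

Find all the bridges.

The edges on the cycle 3-11-14-13-7-3 are not bridges since each lies on that cycle.
But removing 6-12 disconnects 6 from 12; removing 9-10 disconnects 9 from 10; removing 5-9 disconnects 5 from 9; removing 2-14 disconnects 2 from 14 — these are bridges.

10-9, 12-6, 14-2, 5-9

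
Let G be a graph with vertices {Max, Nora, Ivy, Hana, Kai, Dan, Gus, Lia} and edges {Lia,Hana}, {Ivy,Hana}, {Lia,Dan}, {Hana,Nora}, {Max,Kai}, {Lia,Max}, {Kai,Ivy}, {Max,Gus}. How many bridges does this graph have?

3

The edges on the cycle Lia-Max-Kai-Ivy-Hana-Lia are not bridges since each lies on that cycle.
But removing Lia–Dan disconnects Lia from Dan; removing Hana–Nora disconnects Hana from Nora; removing Max–Gus disconnects Max from Gus — these are bridges.
That makes 3 bridges.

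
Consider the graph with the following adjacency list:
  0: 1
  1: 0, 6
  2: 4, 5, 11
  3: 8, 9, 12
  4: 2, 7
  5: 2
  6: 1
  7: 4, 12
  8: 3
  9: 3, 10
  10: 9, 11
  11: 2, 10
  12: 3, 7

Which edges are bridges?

The edges on the cycle 10-9-3-12-7-4-2-11-10 are not bridges since each lies on that cycle.
But removing 8-3 disconnects 8 from 3; removing 5-2 disconnects 5 from 2; removing 1-6 disconnects 1 from 6; removing 0-1 disconnects 0 from 1 — these are bridges.

0-1, 1-6, 2-5, 3-8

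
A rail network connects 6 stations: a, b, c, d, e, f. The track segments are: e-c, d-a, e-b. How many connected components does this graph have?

3

f is isolated — a component by itself.
Starting from a we can reach a, d. That is one component of size 2.
Starting from b we can reach b, c, e. That is one component of size 3.
Total: 3 components.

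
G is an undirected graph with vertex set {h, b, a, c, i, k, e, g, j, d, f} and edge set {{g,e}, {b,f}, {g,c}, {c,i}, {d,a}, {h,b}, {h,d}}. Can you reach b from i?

The component containing i is {c, e, g, i}, and b is not in it.

No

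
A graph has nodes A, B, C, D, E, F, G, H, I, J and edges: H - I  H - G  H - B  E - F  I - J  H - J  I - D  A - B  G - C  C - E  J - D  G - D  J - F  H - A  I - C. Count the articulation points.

1

Removing H increases the component count from 1 to 2, so H is a cut vertex.
By contrast removing J leaves 1 component; it is not a cut vertex. No other vertex is a cut vertex either.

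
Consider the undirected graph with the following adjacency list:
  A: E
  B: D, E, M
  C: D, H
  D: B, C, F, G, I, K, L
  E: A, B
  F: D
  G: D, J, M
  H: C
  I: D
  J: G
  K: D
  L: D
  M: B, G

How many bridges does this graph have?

9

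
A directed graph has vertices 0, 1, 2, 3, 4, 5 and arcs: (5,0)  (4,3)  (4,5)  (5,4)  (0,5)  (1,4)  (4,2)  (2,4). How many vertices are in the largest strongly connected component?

4

{0, 2, 4, 5} are all mutually reachable — one SCC of size 4.
{1} is an SCC by itself.
{3} is an SCC by itself.
The largest has 4 vertices.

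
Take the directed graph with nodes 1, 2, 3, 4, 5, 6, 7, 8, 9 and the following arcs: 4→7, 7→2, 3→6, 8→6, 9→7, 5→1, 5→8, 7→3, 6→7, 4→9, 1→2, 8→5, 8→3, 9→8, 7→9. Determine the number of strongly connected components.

{3, 5, 6, 7, 8, 9} are all mutually reachable — one SCC of size 6.
{1} is an SCC by itself.
{4} is an SCC by itself.
{2} is an SCC by itself.
That gives 4 strongly connected components.

4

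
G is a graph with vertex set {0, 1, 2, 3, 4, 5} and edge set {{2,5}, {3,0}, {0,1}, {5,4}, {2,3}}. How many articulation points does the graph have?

Removing 0 increases the component count from 1 to 2, so 0 is a cut vertex.
Removing 2 increases the component count from 1 to 2, so 2 is a cut vertex.
Removing 3 increases the component count from 1 to 2, so 3 is a cut vertex.
Likewise 5 is a cut vertex.
By contrast removing 1 leaves 1 component; it is not a cut vertex. No other vertex is a cut vertex either.

4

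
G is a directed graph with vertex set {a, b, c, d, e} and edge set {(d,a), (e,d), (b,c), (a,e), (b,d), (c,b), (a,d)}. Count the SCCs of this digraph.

2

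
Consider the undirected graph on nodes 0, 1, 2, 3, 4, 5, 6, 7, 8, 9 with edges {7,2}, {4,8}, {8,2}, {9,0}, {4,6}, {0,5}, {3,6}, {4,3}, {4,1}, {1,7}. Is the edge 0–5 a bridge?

Yes

Removing 0–5 leaves no path between 0 and 5: the component count goes from 2 to 3. So it is a bridge.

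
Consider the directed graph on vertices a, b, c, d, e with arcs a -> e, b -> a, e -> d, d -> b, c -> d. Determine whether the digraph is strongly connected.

No

There is no directed path from b to c, so the graph is not strongly connected.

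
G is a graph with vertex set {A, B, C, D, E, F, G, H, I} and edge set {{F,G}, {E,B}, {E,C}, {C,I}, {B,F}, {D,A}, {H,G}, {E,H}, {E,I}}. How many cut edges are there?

1

The edges on the cycle E-C-I-E are not bridges since each lies on that cycle.
But removing A—D disconnects A from D — this is a bridge.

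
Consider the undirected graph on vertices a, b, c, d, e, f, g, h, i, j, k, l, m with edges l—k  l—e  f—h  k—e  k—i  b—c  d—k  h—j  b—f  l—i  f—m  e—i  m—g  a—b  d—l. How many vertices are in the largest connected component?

8

Starting from d we can reach d, e, i, k, l. That is one component of size 5.
Starting from a we can reach a, b, c, f, g, h, j, m. That is one component of size 8.
The largest has 8 vertices.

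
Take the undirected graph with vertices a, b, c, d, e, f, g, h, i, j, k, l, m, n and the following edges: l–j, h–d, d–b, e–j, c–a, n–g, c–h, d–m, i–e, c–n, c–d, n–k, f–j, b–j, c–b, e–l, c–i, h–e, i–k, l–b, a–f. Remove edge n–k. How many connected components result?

1

n and k are still connected via n-c-i-k, so the component count stays at 1.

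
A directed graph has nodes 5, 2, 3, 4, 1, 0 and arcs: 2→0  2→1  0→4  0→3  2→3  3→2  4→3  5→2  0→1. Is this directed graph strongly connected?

No

There is no directed path from 1 to 0, so the graph is not strongly connected.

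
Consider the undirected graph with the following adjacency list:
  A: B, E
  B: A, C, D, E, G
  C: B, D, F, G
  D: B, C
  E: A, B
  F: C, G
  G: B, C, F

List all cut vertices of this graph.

Removing B increases the component count from 1 to 2, so B is a cut vertex.
By contrast removing A leaves 1 component; it is not a cut vertex. No other vertex is a cut vertex either.

B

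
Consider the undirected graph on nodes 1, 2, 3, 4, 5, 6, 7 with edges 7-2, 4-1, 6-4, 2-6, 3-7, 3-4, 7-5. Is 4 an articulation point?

Deleting 4 raises the number of components from 1 to 2, so 4 is a cut vertex.

Yes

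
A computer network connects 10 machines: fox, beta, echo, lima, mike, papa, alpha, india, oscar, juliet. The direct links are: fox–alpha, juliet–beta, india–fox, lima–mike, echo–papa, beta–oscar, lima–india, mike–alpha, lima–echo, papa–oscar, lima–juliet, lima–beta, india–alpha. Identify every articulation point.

lima

Removing lima increases the component count from 1 to 2, so lima is a cut vertex.
By contrast removing alpha leaves 1 component; it is not a cut vertex. No other vertex is a cut vertex either.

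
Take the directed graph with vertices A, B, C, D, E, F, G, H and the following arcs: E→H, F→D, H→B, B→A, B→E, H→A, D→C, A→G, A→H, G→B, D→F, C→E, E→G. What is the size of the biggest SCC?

{A, B, E, G, H} are all mutually reachable — one SCC of size 5.
{D, F} are all mutually reachable — one SCC of size 2.
{C} is an SCC by itself.
The largest has 5 vertices.

5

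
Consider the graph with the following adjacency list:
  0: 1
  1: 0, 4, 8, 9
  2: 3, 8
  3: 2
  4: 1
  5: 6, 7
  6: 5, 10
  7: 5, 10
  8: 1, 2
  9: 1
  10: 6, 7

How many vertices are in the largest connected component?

Starting from 5 we can reach 5, 6, 7, 10. That is one component of size 4.
Starting from 0 we can reach 0, 1, 2, 3, 4, 8, 9. That is one component of size 7.
The largest has 7 vertices.

7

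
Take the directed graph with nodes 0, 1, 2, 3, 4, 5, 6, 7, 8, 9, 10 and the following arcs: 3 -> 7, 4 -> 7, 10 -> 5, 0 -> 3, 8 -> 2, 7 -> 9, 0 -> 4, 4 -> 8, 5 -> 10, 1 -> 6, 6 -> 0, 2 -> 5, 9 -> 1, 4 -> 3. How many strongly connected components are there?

{0, 1, 3, 4, 6, 7, 9} are all mutually reachable — one SCC of size 7.
{5, 10} are all mutually reachable — one SCC of size 2.
{2} is an SCC by itself.
{8} is an SCC by itself.
That gives 4 strongly connected components.

4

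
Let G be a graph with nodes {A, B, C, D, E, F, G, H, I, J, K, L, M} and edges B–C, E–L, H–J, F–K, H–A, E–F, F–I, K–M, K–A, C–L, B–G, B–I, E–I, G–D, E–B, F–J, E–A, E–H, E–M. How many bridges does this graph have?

2

The edges on the cycle E-F-I-B-E are not bridges since each lies on that cycle.
But removing B–G disconnects B from G; removing D–G disconnects D from G — these are bridges.
That makes 2 bridges.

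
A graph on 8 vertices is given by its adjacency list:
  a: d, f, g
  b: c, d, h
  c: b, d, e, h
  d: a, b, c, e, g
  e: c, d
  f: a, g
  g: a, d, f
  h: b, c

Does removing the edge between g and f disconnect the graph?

No

After removing g-f, the path g-a-f still connects them, so the edge is not a bridge.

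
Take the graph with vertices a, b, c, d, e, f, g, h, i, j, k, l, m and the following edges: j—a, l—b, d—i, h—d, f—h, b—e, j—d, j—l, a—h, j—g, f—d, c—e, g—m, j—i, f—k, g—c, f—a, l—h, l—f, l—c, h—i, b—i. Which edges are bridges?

f-k, g-m

The edges on the cycle f-h-i-d-f are not bridges since each lies on that cycle.
But removing f—k disconnects f from k; removing m—g disconnects m from g — these are bridges.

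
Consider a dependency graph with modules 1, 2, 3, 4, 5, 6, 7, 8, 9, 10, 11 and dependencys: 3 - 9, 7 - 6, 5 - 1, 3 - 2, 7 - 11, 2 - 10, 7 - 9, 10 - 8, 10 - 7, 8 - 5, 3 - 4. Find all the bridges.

1-5, 10-8, 11-7, 3-4, 5-8, 6-7

The edges on the cycle 3-2-10-7-9-3 are not bridges since each lies on that cycle.
But removing 7 - 6 disconnects 7 from 6; removing 10 - 8 disconnects 10 from 8; removing 11 - 7 disconnects 11 from 7; removing 1 - 5 disconnects 1 from 5 — these are bridges.
In total 6 edges are bridges.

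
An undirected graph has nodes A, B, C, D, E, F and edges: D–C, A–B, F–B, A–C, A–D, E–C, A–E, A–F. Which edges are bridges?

The edges on the cycle A-F-B-A are not bridges since each lies on that cycle.
Every edge lies on some cycle, so there are no bridges.

none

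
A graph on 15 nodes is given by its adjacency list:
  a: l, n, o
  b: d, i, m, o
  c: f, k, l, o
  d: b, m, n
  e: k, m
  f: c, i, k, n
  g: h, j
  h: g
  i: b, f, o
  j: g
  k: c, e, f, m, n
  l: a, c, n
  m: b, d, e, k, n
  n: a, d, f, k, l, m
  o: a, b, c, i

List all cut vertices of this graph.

g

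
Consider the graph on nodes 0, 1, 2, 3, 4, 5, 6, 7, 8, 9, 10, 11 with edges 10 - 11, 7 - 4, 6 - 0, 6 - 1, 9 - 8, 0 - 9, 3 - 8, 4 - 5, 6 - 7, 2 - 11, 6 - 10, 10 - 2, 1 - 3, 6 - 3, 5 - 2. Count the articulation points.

Removing 6 increases the component count from 1 to 2, so 6 is a cut vertex.
By contrast removing 2 leaves 1 component; it is not a cut vertex. No other vertex is a cut vertex either.

1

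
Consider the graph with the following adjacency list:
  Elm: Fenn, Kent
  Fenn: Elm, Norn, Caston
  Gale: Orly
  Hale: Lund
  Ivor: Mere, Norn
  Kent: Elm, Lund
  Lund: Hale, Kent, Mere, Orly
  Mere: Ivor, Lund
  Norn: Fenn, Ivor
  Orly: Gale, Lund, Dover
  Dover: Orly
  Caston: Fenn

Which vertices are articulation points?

Fenn, Lund, Orly

Removing Fenn increases the component count from 1 to 2, so Fenn is a cut vertex.
Removing Lund increases the component count from 1 to 3, so Lund is a cut vertex.
Removing Orly increases the component count from 1 to 3, so Orly is a cut vertex.
By contrast removing Elm leaves 1 component; it is not a cut vertex. No other vertex is a cut vertex either.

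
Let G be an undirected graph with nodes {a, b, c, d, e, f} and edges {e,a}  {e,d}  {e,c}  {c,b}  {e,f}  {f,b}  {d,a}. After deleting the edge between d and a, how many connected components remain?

1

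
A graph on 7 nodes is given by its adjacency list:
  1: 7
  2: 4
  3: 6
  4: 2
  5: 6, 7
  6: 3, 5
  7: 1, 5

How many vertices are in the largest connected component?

Starting from 2 we can reach 2, 4. That is one component of size 2.
Starting from 1 we can reach 1, 3, 5, 6, 7. That is one component of size 5.
The largest has 5 vertices.

5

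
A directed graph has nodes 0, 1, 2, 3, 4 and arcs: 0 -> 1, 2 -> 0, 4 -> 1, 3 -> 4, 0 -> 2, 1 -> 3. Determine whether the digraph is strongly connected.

No

There is no directed path from 3 to 2, so the graph is not strongly connected.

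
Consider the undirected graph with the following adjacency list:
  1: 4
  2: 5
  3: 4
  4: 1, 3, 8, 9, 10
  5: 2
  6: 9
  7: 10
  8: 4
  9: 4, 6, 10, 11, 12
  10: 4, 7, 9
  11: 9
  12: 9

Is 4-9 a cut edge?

After removing 4-9, the path 4-10-9 still connects them, so the edge is not a bridge.

No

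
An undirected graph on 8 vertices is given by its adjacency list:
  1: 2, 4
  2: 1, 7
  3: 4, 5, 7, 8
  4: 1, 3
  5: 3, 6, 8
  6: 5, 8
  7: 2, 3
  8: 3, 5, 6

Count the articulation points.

1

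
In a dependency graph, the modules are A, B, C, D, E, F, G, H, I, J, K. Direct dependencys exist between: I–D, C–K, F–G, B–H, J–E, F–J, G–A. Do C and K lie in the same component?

Yes

From C we can reach C, K, which includes K.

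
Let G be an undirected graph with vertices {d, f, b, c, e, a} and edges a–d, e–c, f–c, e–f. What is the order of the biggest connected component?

b is isolated — a component by itself.
Starting from a we can reach a, d. That is one component of size 2.
Starting from c we can reach c, e, f. That is one component of size 3.
The largest has 3 vertices.

3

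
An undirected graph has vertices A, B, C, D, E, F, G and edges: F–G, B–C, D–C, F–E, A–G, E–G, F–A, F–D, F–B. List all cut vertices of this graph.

F

Removing F increases the component count from 1 to 2, so F is a cut vertex.
By contrast removing G leaves 1 component; it is not a cut vertex. No other vertex is a cut vertex either.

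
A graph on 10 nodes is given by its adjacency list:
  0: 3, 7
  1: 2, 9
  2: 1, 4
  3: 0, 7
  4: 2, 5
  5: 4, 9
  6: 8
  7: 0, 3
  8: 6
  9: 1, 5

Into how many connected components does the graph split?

3

Starting from 6 we can reach 6, 8. That is one component of size 2.
Starting from 0 we can reach 0, 3, 7. That is one component of size 3.
Starting from 1 we can reach 1, 2, 4, 5, 9. That is one component of size 5.
Total: 3 components.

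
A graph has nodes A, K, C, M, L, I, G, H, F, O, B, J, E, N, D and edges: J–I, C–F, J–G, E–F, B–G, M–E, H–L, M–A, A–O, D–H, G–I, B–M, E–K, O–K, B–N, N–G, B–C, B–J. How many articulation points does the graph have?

2

Removing B increases the component count from 2 to 3, so B is a cut vertex.
Removing H increases the component count from 2 to 3, so H is a cut vertex.
By contrast removing O leaves 2 components; it is not a cut vertex. No other vertex is a cut vertex either.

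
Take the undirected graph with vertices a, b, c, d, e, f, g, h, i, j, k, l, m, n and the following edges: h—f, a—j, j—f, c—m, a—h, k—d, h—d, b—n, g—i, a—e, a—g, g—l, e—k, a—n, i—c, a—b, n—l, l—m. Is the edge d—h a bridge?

No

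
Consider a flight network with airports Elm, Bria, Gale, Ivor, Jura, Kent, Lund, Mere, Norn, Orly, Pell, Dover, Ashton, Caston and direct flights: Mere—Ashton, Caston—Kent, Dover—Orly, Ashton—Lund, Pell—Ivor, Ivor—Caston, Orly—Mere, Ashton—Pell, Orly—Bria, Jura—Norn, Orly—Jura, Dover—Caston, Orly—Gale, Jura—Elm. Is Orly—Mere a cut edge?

No

After removing Orly—Mere, the path Orly-Dover-Caston-Ivor-Pell-Ashton-Mere still connects them, so the edge is not a bridge.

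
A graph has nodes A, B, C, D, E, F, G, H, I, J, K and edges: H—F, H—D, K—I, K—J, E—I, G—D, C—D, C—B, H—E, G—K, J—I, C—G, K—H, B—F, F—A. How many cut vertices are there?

Removing F increases the component count from 1 to 2, so F is a cut vertex.
By contrast removing K leaves 1 component; it is not a cut vertex. No other vertex is a cut vertex either.

1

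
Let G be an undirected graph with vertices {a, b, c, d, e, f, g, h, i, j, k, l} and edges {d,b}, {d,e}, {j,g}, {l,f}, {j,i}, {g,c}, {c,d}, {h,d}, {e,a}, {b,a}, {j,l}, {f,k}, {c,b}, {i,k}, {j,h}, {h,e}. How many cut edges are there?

0

The edges on the cycle c-d-b-c are not bridges since each lies on that cycle.
Every edge lies on some cycle, so there are no bridges.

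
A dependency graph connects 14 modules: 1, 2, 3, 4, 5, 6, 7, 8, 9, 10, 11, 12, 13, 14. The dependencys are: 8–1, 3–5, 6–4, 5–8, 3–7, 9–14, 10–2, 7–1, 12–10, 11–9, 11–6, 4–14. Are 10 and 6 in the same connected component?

No

The component containing 10 is {2, 10, 12}, and 6 is not in it.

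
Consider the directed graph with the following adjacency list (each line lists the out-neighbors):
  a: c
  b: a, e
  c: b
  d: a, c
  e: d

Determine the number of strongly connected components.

1

{a, b, c, d, e} are all mutually reachable — one SCC of size 5.
That gives 1 strongly connected component.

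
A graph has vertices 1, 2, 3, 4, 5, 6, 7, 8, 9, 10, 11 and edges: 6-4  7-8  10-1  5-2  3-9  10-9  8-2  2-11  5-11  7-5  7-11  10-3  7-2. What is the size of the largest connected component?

5

Starting from 4 we can reach 4, 6. That is one component of size 2.
Starting from 1 we can reach 1, 3, 9, 10. That is one component of size 4.
Starting from 2 we can reach 2, 5, 7, 8, 11. That is one component of size 5.
The largest has 5 vertices.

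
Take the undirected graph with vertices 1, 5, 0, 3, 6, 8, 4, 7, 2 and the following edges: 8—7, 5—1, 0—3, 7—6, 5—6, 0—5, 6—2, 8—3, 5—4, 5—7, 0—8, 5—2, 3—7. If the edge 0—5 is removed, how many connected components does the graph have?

1

0 and 5 are still connected via 0-8-7-5, so the component count stays at 1.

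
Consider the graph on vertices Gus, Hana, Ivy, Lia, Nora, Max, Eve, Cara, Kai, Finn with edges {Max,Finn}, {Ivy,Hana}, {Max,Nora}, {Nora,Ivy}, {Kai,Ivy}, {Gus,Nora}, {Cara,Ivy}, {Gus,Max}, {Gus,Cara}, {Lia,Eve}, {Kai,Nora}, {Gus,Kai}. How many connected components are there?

Starting from Eve we can reach Eve, Lia. That is one component of size 2.
Starting from Gus we can reach Gus, Ivy, Kai, Max, Cara, Finn, Hana, Nora. That is one component of size 8.
Total: 2 components.

2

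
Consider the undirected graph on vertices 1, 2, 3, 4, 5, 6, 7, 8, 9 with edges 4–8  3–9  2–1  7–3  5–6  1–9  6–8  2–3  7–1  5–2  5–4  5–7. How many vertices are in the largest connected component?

Starting from 1 we can reach 1, 2, 3, 4, 5, 6, 7, 8, 9. That is one component of size 9.
The largest has 9 vertices.

9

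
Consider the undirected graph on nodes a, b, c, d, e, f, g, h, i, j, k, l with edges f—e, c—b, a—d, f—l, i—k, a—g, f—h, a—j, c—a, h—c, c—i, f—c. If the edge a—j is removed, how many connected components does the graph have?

Before removal there is 1 component.
a—j is a bridge — removing it separates a's side from j's side.
After removal: 2 components.

2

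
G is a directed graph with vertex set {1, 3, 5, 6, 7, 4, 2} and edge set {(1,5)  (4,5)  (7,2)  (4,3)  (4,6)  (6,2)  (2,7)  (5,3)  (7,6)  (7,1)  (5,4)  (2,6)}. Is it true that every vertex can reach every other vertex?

There is no directed path from 3 to 7, so the graph is not strongly connected.

No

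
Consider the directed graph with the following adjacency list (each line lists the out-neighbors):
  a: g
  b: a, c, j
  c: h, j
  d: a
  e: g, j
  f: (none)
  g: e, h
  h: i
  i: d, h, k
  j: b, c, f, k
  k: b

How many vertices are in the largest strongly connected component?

{a, b, c, d, e, g, h, i, j, k} are all mutually reachable — one SCC of size 10.
{f} is an SCC by itself.
The largest has 10 vertices.

10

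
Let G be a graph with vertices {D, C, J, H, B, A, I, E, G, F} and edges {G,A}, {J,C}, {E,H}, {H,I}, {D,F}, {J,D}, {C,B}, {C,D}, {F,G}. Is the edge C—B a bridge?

Yes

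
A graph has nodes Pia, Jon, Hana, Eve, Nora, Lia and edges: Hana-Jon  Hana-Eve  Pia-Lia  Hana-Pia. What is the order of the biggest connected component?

5

Nora is isolated — a component by itself.
Starting from Eve we can reach Eve, Jon, Lia, Pia, Hana. That is one component of size 5.
The largest has 5 vertices.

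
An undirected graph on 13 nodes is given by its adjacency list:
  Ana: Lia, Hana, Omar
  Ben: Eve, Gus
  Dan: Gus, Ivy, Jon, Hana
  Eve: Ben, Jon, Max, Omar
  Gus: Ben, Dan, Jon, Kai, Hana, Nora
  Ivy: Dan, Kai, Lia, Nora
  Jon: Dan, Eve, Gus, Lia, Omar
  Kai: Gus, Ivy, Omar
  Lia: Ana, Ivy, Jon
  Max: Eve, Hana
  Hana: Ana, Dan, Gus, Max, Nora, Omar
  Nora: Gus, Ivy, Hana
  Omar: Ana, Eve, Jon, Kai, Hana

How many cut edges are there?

0

The edges on the cycle Gus-Hana-Max-Eve-Ben-Gus are not bridges since each lies on that cycle.
Every edge lies on some cycle, so there are no bridges.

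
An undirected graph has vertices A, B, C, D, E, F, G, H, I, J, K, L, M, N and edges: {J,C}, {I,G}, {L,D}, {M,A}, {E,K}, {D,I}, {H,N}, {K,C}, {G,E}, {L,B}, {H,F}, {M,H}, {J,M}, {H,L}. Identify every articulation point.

H, L, M

Removing H increases the component count from 1 to 3, so H is a cut vertex.
Removing L increases the component count from 1 to 2, so L is a cut vertex.
Removing M increases the component count from 1 to 2, so M is a cut vertex.
By contrast removing J leaves 1 component; it is not a cut vertex. No other vertex is a cut vertex either.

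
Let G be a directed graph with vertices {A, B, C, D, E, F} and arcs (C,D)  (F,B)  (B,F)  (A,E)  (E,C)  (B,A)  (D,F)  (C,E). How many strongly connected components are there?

1

{A, B, C, D, E, F} are all mutually reachable — one SCC of size 6.
That gives 1 strongly connected component.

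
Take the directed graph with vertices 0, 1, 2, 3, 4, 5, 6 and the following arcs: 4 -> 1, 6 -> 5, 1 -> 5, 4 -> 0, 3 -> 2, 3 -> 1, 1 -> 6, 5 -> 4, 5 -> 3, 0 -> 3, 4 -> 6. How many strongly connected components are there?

2

{0, 1, 3, 4, 5, 6} are all mutually reachable — one SCC of size 6.
{2} is an SCC by itself.
That gives 2 strongly connected components.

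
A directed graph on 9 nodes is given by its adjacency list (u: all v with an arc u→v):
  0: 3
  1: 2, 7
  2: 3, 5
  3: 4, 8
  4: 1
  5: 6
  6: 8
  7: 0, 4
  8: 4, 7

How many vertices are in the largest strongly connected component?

9

{0, 1, 2, 3, 4, 5, 6, 7, 8} are all mutually reachable — one SCC of size 9.
The largest has 9 vertices.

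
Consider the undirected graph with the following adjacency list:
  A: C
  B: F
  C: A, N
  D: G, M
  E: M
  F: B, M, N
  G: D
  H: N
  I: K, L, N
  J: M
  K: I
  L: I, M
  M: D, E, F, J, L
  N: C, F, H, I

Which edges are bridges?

The edges on the cycle L-M-F-N-I-L are not bridges since each lies on that cycle.
But removing F-B disconnects F from B; removing I-K disconnects I from K; removing C-A disconnects C from A; removing N-C disconnects N from C — these are bridges.
In total 9 edges are bridges.

A-C, B-F, C-N, D-G, D-M, E-M, H-N, I-K, J-M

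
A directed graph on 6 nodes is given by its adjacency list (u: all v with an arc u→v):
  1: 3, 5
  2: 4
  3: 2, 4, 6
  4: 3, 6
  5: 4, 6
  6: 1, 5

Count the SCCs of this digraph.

1

{1, 2, 3, 4, 5, 6} are all mutually reachable — one SCC of size 6.
That gives 1 strongly connected component.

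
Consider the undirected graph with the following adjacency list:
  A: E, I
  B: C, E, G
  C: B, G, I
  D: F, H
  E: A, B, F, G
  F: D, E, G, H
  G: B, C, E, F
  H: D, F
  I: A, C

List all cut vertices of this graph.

F

Removing F increases the component count from 1 to 2, so F is a cut vertex.
By contrast removing C leaves 1 component; it is not a cut vertex. No other vertex is a cut vertex either.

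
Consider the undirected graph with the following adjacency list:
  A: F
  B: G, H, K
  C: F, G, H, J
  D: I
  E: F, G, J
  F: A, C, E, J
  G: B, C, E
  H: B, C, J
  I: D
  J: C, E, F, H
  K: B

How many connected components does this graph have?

2

Starting from D we can reach D, I. That is one component of size 2.
Starting from A we can reach A, B, C, E, F, G, H, J, K. That is one component of size 9.
Total: 2 components.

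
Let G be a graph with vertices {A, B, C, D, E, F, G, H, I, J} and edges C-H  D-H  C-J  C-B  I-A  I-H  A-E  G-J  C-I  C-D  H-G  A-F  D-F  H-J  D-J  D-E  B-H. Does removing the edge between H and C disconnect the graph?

No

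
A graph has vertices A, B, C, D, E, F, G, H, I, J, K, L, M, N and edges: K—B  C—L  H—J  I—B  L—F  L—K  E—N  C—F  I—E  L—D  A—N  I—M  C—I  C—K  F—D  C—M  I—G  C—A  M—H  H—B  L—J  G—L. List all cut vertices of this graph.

Removing M, for instance, still leaves 1 component. No single vertex removal increases the component count — the graph has no articulation points.

none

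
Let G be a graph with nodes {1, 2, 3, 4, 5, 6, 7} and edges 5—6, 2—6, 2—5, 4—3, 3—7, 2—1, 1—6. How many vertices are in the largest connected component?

Starting from 3 we can reach 3, 4, 7. That is one component of size 3.
Starting from 1 we can reach 1, 2, 5, 6. That is one component of size 4.
The largest has 4 vertices.

4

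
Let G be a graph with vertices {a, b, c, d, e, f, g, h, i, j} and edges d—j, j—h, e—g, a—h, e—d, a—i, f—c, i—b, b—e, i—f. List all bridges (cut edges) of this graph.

c-f, e-g, f-i

The edges on the cycle a-i-b-e-d-j-h-a are not bridges since each lies on that cycle.
But removing g—e disconnects g from e; removing i—f disconnects i from f; removing c—f disconnects c from f — these are bridges.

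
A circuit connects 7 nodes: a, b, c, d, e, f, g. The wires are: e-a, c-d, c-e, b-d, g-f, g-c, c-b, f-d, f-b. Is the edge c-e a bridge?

Yes

Removing c-e leaves no path between c and e: the component count goes from 1 to 2. So it is a bridge.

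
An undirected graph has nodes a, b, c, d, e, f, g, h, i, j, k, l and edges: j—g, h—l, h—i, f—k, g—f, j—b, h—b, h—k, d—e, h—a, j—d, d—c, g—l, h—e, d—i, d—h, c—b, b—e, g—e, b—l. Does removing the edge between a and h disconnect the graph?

Yes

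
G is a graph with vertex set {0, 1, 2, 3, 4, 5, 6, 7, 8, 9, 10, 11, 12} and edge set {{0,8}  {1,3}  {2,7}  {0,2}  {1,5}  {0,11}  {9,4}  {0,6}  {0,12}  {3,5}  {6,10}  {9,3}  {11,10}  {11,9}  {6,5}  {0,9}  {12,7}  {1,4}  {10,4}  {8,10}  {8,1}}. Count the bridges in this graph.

0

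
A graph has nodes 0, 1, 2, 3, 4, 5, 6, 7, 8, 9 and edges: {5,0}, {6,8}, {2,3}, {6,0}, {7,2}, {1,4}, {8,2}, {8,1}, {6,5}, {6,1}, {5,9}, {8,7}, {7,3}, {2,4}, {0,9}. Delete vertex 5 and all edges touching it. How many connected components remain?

1

With 5 gone, the remaining components are: {0, 1, 2, 3, 4, 6, 7, 8, 9}.
That is 1 component.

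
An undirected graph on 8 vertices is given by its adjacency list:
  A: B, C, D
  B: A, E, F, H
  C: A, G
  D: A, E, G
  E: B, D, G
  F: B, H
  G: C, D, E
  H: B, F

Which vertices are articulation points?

Removing B increases the component count from 1 to 2, so B is a cut vertex.
By contrast removing H leaves 1 component; it is not a cut vertex. No other vertex is a cut vertex either.

B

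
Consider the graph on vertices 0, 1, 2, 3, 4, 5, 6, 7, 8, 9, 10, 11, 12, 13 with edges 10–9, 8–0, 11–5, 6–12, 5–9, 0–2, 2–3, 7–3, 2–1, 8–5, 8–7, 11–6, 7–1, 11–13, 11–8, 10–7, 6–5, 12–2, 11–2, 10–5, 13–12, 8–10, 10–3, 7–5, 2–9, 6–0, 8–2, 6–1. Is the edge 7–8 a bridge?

No

After removing 7–8, the path 7-10-8 still connects them, so the edge is not a bridge.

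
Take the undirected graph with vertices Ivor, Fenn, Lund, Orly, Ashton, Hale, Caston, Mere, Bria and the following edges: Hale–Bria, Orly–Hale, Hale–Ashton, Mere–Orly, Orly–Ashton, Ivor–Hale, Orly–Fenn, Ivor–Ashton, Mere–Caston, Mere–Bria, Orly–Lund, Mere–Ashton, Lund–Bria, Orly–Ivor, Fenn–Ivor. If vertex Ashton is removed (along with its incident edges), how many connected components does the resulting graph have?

1

With Ashton gone, the remaining components are: {Bria, Fenn, Hale, Ivor, Lund, Mere, Orly, Caston}.
That is 1 component.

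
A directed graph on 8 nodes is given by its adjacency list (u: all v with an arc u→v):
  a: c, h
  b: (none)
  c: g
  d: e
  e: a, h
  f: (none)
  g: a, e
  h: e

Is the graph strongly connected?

No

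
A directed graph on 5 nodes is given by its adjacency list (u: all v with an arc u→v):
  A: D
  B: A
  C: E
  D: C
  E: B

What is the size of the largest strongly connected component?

5

{A, B, C, D, E} are all mutually reachable — one SCC of size 5.
The largest has 5 vertices.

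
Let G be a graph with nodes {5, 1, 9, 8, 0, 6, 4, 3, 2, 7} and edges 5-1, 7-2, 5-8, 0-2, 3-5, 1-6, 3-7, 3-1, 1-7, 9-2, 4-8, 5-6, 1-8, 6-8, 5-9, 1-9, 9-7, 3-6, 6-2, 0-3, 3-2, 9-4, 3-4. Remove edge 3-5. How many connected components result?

1

3 and 5 are still connected via 3-6-5, so the component count stays at 1.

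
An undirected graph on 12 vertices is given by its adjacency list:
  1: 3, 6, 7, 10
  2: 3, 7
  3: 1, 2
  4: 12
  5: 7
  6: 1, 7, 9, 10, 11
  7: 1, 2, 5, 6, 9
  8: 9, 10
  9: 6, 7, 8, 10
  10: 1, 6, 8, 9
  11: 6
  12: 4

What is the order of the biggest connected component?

Starting from 4 we can reach 4, 12. That is one component of size 2.
Starting from 1 we can reach 1, 2, 3, 5, 6, 7, 8, 9, 10, 11. That is one component of size 10.
The largest has 10 vertices.

10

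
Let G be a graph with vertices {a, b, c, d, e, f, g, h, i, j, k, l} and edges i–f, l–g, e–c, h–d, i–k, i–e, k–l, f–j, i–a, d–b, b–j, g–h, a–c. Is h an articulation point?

No

Deleting h leaves 1 component (was 1) (its neighbors d, g remain connected to each other), so h is not a cut vertex.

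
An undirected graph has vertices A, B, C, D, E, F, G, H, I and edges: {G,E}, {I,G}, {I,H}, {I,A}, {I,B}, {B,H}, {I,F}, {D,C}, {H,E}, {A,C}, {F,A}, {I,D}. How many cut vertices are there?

1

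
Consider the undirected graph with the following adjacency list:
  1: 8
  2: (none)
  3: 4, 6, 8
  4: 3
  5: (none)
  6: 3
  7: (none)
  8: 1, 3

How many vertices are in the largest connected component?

5 is isolated — a component by itself.
7 is isolated — a component by itself.
2 is isolated — a component by itself.
Starting from 1 we can reach 1, 3, 4, 6, 8. That is one component of size 5.
The largest has 5 vertices.

5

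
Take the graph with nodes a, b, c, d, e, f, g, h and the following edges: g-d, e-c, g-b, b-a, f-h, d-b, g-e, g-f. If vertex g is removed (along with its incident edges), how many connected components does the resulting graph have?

With g gone, the remaining components are: {c, e}; {f, h}; {a, b, d}.
That is 3 components.

3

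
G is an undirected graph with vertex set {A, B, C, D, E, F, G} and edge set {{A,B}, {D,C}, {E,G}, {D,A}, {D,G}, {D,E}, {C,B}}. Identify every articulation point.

Removing D increases the component count from 2 to 3, so D is a cut vertex.
By contrast removing E leaves 2 components; it is not a cut vertex. No other vertex is a cut vertex either.

D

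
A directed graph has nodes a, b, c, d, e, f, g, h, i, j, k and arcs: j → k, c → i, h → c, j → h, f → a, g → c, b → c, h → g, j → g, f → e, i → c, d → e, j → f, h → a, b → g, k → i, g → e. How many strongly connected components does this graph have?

{c, i} are all mutually reachable — one SCC of size 2.
{d} is an SCC by itself.
{f} is an SCC by itself.
{b} is an SCC by itself.
{g} is an SCC by itself.
(and 5 more singleton SCCs)
That gives 10 strongly connected components.

10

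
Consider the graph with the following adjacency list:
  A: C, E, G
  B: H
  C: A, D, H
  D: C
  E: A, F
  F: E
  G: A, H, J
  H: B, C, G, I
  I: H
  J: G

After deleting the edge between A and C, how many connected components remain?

A and C are still connected via A-G-H-C, so the component count stays at 1.

1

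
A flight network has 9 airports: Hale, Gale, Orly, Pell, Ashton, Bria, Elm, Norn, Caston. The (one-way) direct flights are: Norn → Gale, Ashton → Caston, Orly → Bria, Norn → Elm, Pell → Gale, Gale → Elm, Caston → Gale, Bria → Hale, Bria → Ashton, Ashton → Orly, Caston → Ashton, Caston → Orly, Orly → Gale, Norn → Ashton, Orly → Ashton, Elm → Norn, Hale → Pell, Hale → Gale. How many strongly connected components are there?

{Elm, Bria, Gale, Hale, Norn, Orly, Pell, Ashton, Caston} are all mutually reachable — one SCC of size 9.
That gives 1 strongly connected component.

1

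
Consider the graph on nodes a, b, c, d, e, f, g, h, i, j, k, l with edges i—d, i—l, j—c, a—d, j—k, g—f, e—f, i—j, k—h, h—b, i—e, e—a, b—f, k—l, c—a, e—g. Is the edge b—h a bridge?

After removing b—h, the path b-f-e-i-j-k-h still connects them, so the edge is not a bridge.

No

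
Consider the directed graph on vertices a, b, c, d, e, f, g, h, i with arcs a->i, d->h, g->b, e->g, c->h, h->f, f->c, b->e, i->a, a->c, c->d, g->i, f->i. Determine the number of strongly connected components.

2

{a, c, d, f, h, i} are all mutually reachable — one SCC of size 6.
{b, e, g} are all mutually reachable — one SCC of size 3.
That gives 2 strongly connected components.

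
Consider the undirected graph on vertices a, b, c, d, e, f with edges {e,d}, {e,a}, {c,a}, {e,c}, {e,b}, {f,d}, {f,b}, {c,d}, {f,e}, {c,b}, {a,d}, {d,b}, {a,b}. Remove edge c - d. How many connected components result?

c and d are still connected via c-e-d, so the component count stays at 1.

1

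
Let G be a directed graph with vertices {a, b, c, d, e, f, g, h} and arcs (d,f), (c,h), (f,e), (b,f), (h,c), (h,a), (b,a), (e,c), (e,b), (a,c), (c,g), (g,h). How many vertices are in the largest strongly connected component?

4

{a, c, g, h} are all mutually reachable — one SCC of size 4.
{b, e, f} are all mutually reachable — one SCC of size 3.
{d} is an SCC by itself.
The largest has 4 vertices.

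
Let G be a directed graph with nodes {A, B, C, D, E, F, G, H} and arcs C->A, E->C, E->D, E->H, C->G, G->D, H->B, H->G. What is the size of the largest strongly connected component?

{A} is an SCC by itself.
{D} is an SCC by itself.
{B} is an SCC by itself.
{G} is an SCC by itself.
{H} is an SCC by itself.
(and 3 more singleton SCCs)
The largest has 1 vertex.

1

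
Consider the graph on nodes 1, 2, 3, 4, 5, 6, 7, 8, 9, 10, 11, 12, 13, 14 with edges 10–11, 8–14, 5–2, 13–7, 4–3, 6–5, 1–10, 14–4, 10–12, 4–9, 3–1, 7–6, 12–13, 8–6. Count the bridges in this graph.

The edges on the cycle 8-14-4-3-1-10-12-13-7-6-8 are not bridges since each lies on that cycle.
But removing 11–10 disconnects 11 from 10; removing 6–5 disconnects 6 from 5; removing 5–2 disconnects 5 from 2; removing 4–9 disconnects 4 from 9 — these are bridges.
That makes 4 bridges.

4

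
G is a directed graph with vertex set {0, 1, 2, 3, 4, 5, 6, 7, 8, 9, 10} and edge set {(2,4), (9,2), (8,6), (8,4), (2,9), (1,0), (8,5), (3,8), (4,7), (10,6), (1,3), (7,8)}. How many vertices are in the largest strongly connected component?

{4, 7, 8} are all mutually reachable — one SCC of size 3.
{2, 9} are all mutually reachable — one SCC of size 2.
{6} is an SCC by itself.
{10} is an SCC by itself.
{3} is an SCC by itself.
(and 3 more singleton SCCs)
The largest has 3 vertices.

3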